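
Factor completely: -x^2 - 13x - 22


Roots satisfy r1 + r2 = -b/a = -13 and r1*r2 = c/a = 22.
So r1 = -2, r2 = -11.
-x^2 - 13x - 22 = -(x - r1)(x - r2) = -(x + 2)(x + 11)


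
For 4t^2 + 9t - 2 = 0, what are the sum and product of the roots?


For at^2+bt+c=0: sum = -b/a, product = c/a.
a=4, b=9, c=-2
Sum = -(9)/4 = -9/4
Product = (-2)/4 = -1/2


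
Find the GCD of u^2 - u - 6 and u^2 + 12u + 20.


Factor each:
  u^2 - u - 6 = (u + 2)(u - 3)
  u^2 + 12u + 20 = (u + 2)(u + 10)
Common monic factor: u + 2


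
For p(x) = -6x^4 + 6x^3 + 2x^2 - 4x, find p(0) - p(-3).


p(0) = 0
p(-3) = -618
p(0) - p(-3) = 0 + 618 = 618


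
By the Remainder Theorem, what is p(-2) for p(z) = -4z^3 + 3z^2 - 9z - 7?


By the Remainder Theorem, the remainder equals p(-2):
  -4*(-2)^3 = 32
  3*(-2)^2 = 12
  -9*(-2)^1 = 18
  constant: -7
Sum: 32 + 12 + 18 - 7 = 55


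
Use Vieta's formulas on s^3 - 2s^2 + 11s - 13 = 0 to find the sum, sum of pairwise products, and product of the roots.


Monic cubic s^3+bs^2+cs+d=0: sum=-b, pairwise sum=c, product=-d.
b=-2, c=11, d=-13
r1+r2+r3 = 2
r1r2+r1r3+r2r3 = 11
r1r2r3 = 13


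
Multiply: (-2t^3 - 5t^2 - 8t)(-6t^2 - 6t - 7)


Distribute each term of the first polynomial:
  (-2t^3)(-6t^2 - 6t - 7) = 12t^5 + 12t^4 + 14t^3
  (-5t^2)(-6t^2 - 6t - 7) = 30t^4 + 30t^3 + 35t^2
  (-8t)(-6t^2 - 6t - 7) = 48t^3 + 48t^2 + 56t
Sum: 12t^5 + 42t^4 + 92t^3 + 83t^2 + 56t


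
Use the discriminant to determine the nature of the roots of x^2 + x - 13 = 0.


D = b^2 - 4ac = (1)^2 - 4(1)(-13) = 1 + 52 = 53
Since D > 0: two distinct irrational roots


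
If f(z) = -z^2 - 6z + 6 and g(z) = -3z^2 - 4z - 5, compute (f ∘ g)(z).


Substitute g(z) into f:
f(g(z)) = -1*(-3z^2 - 4z - 5)^2 + (-6)*(-3z^2 - 4z - 5) + 6
(-3z^2 - 4z - 5)^2 = 9z^4 + 24z^3 + 46z^2 + 40z + 25
Expand and combine: -9z^4 - 24z^3 - 28z^2 - 16z + 11


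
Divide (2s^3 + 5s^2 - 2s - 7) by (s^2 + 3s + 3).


(2s^3 + 5s^2 - 2s - 7) / (s^2 + 3s + 3)
Step 1: 2s * (s^2 + 3s + 3) = 2s^3 + 6s^2 + 6s; subtract.
Step 2: -1 * (s^2 + 3s + 3) = -s^2 - 3s - 3; subtract.
Quotient: 2s - 1, Remainder: -5s - 4


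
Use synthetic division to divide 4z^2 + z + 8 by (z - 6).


Synthetic division with c = 6. Coefficients: 4, 1, 8
Bring down 4.
  4 * 6 = 24; 24 + 1 = 25
  25 * 6 = 150; 150 + 8 = 158
Quotient: 4z + 25, Remainder: 158


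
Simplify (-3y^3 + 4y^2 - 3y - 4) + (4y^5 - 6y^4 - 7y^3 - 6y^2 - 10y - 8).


Align terms by degree and add:
  -3y^3 + 4y^2 - 3y - 4
+ 4y^5 - 6y^4 - 7y^3 - 6y^2 - 10y - 8
= 4y^5 - 6y^4 - 10y^3 - 2y^2 - 13y - 12


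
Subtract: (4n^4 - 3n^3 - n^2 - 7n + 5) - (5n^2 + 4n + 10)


Distribute the minus sign:
  (4n^4 - 3n^3 - n^2 - 7n + 5)
- (5n^2 + 4n + 10)
Negate second polynomial: -5n^2 - 4n - 10
Add: 4n^4 - 3n^3 - 6n^2 - 11n - 5


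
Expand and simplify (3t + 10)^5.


Expand (3t + 10)^5 by repeated multiplication:
  (3t + 10)^2 = 9t^2 + 60t + 100
  (3t + 10)^3 = 27t^3 + 270t^2 + 900t + 1000
  (3t + 10)^4 = 81t^4 + 1080t^3 + 5400t^2 + 12000t + 10000
= 243t^5 + 4050t^4 + 27000t^3 + 90000t^2 + 150000t + 100000


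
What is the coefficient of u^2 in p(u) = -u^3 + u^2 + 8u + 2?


Read off the coefficient of u^2: 1


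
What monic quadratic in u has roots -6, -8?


p(u) = (u + 6)(u + 8)
Expand: u^2 + 14u + 48


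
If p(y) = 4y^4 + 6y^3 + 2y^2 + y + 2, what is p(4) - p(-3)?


p(4) = 1446
p(-3) = 179
p(4) - p(-3) = 1446 - 179 = 1267


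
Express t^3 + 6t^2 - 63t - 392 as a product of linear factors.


Try integer roots (divisors of -392). t=-7: p(-7)=0.
Divide out (t + 7): quotient is t^2 - t - 56.
Factor the quadratic: (t - 8)(t + 7)
Result: (t + 7)(t - 8)(t + 7)


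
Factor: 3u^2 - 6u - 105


Roots satisfy r1 + r2 = -b/a = 2 and r1*r2 = c/a = -35.
So r1 = 7, r2 = -5.
3u^2 - 6u - 105 = 3(u - r1)(u - r2) = 3(u - 7)(u + 5)


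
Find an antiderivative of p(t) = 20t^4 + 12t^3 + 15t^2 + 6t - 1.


Reverse power rule on each term:
  ∫ 20t^4 dt = 4t^5
  ∫ 12t^3 dt = 3t^4
  ∫ 15t^2 dt = 5t^3
  ∫ 6t dt = 3t^2
  ∫ -1 dt = -t
F(t) = 4t^5 + 3t^4 + 5t^3 + 3t^2 - t + C


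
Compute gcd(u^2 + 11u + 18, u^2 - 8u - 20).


Factor each:
  u^2 + 11u + 18 = (u + 2)(u + 9)
  u^2 - 8u - 20 = (u + 2)(u - 10)
Common monic factor: u + 2


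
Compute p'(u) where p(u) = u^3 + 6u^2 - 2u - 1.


Apply the power rule term by term:
  d/du(u^3) = 3u^2
  d/du(6u^2) = 12u
  d/du(-2u) = -2
  d/du(-1) = 0
p'(u) = 3u^2 + 12u - 2


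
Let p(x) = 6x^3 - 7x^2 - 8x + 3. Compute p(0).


Using direct substitution:
  6 * (0)^3 = 0
  -7 * (0)^2 = 0
  -8 * (0)^1 = 0
  constant: 3
Sum = 0 + 0 + 0 + 3 = 3


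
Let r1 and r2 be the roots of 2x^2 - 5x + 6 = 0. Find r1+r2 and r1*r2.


For ax^2+bx+c=0: sum = -b/a, product = c/a.
a=2, b=-5, c=6
Sum = -(-5)/2 = 5/2
Product = (6)/2 = 3


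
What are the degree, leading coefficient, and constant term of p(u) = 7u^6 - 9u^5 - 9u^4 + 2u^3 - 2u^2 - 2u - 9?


Highest power of u is 6, with coefficient 7. Constant term is -9.
Degree = 6, leading coefficient = 7, constant term = -9


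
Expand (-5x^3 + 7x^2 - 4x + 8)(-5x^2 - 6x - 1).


Distribute each term of the first polynomial:
  (-5x^3)(-5x^2 - 6x - 1) = 25x^5 + 30x^4 + 5x^3
  (7x^2)(-5x^2 - 6x - 1) = -35x^4 - 42x^3 - 7x^2
  (-4x)(-5x^2 - 6x - 1) = 20x^3 + 24x^2 + 4x
  (8)(-5x^2 - 6x - 1) = -40x^2 - 48x - 8
Sum: 25x^5 - 5x^4 - 17x^3 - 23x^2 - 44x - 8


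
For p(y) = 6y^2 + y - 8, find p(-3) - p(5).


p(-3) = 43
p(5) = 147
p(-3) - p(5) = 43 - 147 = -104


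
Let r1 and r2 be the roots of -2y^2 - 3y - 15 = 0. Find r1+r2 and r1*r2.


For ay^2+by+c=0: sum = -b/a, product = c/a.
a=-2, b=-3, c=-15
Sum = -(-3)/-2 = -3/2
Product = (-15)/-2 = 15/2


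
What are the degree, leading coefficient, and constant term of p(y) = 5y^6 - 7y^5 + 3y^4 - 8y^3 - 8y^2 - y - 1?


Highest power of y is 6, with coefficient 5. Constant term is -1.
Degree = 6, leading coefficient = 5, constant term = -1


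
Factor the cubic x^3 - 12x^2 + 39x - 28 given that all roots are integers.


Try integer roots (divisors of -28). x=4: p(4)=0.
Divide out (x - 4): quotient is x^2 - 8x + 7.
Factor the quadratic: (x - 7)(x - 1)
Result: (x - 4)(x - 7)(x - 1)


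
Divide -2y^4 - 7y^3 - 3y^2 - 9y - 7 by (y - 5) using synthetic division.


Synthetic division with c = 5. Coefficients: -2, -7, -3, -9, -7
Bring down -2.
  -2 * 5 = -10; -10 - 7 = -17
  -17 * 5 = -85; -85 - 3 = -88
  -88 * 5 = -440; -440 - 9 = -449
  -449 * 5 = -2245; -2245 - 7 = -2252
Quotient: -2y^3 - 17y^2 - 88y - 449, Remainder: -2252


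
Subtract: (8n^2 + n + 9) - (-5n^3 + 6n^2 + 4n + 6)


Distribute the minus sign:
  (8n^2 + n + 9)
- (-5n^3 + 6n^2 + 4n + 6)
Negate second polynomial: 5n^3 - 6n^2 - 4n - 6
Add: 5n^3 + 2n^2 - 3n + 3


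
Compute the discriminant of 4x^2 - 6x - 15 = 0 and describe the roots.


D = b^2 - 4ac = (-6)^2 - 4(4)(-15) = 36 + 240 = 276
Since D > 0: two distinct irrational roots


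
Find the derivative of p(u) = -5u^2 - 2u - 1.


Apply the power rule term by term:
  d/du(-5u^2) = -10u
  d/du(-2u) = -2
  d/du(-1) = 0
p'(u) = -10u - 2


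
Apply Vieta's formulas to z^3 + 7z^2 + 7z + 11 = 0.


Monic cubic z^3+bz^2+cz+d=0: sum=-b, pairwise sum=c, product=-d.
b=7, c=7, d=11
r1+r2+r3 = -7
r1r2+r1r3+r2r3 = 7
r1r2r3 = -11


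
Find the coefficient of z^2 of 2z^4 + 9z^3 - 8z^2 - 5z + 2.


Read off the coefficient of z^2: -8


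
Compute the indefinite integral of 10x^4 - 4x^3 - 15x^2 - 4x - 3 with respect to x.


Reverse power rule on each term:
  ∫ 10x^4 dx = 2x^5
  ∫ -4x^3 dx = -x^4
  ∫ -15x^2 dx = -5x^3
  ∫ -4x dx = -2x^2
  ∫ -3 dx = -3x
F(x) = 2x^5 - x^4 - 5x^3 - 2x^2 - 3x + C


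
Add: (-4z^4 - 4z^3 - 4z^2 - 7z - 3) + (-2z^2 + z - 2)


Align terms by degree and add:
  -4z^4 - 4z^3 - 4z^2 - 7z - 3
  -2z^2 + z - 2
= -4z^4 - 4z^3 - 6z^2 - 6z - 5


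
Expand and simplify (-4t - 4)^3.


Expand (-4t - 4)^3 by repeated multiplication:
  (-4t - 4)^2 = 16t^2 + 32t + 16
= -64t^3 - 192t^2 - 192t - 64


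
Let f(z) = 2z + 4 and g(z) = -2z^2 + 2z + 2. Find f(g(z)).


Substitute g(z) into f:
f(g(z)) = 2*(-2z^2 + 2z + 2) + 4
Expand and combine: -4z^2 + 4z + 8


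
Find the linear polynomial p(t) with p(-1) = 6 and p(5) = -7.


p(t) = mt + b. Using p(-1)=6, p(5)=-7:
m = (6 + 7)/(-1 - 5) = 13/-6 = -13/6
b = 6 - m*(-1) = 6 - 13/6 = 23/6
p(t) = -(13/6)t + (23/6)


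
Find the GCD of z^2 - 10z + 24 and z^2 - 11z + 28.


Factor each:
  z^2 - 10z + 24 = (z - 4)(z - 6)
  z^2 - 11z + 28 = (z - 4)(z - 7)
Common monic factor: z - 4


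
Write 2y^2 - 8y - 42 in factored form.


Roots satisfy r1 + r2 = -b/a = 4 and r1*r2 = c/a = -21.
So r1 = -3, r2 = 7.
2y^2 - 8y - 42 = 2(y - r1)(y - r2) = 2(y + 3)(y - 7)


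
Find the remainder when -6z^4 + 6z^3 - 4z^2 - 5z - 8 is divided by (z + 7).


By the Remainder Theorem, the remainder equals p(-7):
  -6*(-7)^4 = -14406
  6*(-7)^3 = -2058
  -4*(-7)^2 = -196
  -5*(-7)^1 = 35
  constant: -8
Sum: -14406 - 2058 - 196 + 35 - 8 = -16633


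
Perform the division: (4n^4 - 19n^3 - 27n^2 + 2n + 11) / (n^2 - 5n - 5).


(4n^4 - 19n^3 - 27n^2 + 2n + 11) / (n^2 - 5n - 5)
Step 1: 4n^2 * (n^2 - 5n - 5) = 4n^4 - 20n^3 - 20n^2; subtract.
Step 2: n * (n^2 - 5n - 5) = n^3 - 5n^2 - 5n; subtract.
Step 3: -2 * (n^2 - 5n - 5) = -2n^2 + 10n + 10; subtract.
Quotient: 4n^2 + n - 2, Remainder: -3n + 1


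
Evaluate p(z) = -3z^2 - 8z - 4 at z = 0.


Using direct substitution:
  -3 * (0)^2 = 0
  -8 * (0)^1 = 0
  constant: -4
Sum = 0 + 0 - 4 = -4


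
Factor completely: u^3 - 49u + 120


Try integer roots (divisors of 120). u=3: p(3)=0.
Divide out (u - 3): quotient is u^2 + 3u - 40.
Factor the quadratic: (u - 5)(u + 8)
Result: (u - 3)(u - 5)(u + 8)


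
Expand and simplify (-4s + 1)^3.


Expand (-4s + 1)^3 by repeated multiplication:
  (-4s + 1)^2 = 16s^2 - 8s + 1
= -64s^3 + 48s^2 - 12s + 1


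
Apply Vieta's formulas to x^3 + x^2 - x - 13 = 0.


Monic cubic x^3+bx^2+cx+d=0: sum=-b, pairwise sum=c, product=-d.
b=1, c=-1, d=-13
r1+r2+r3 = -1
r1r2+r1r3+r2r3 = -1
r1r2r3 = 13


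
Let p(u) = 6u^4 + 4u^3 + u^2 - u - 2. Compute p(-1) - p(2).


p(-1) = 2
p(2) = 128
p(-1) - p(2) = 2 - 128 = -126


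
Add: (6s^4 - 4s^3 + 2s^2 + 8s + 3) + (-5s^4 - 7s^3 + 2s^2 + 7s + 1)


Align terms by degree and add:
  6s^4 - 4s^3 + 2s^2 + 8s + 3
  -5s^4 - 7s^3 + 2s^2 + 7s + 1
= s^4 - 11s^3 + 4s^2 + 15s + 4


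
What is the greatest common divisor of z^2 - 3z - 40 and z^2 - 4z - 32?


Factor each:
  z^2 - 3z - 40 = (z - 8)(z + 5)
  z^2 - 4z - 32 = (z - 8)(z + 4)
Common monic factor: z - 8


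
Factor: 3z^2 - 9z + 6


Roots satisfy r1 + r2 = -b/a = 3 and r1*r2 = c/a = 2.
So r1 = 1, r2 = 2.
3z^2 - 9z + 6 = 3(z - r1)(z - r2) = 3(z - 1)(z - 2)


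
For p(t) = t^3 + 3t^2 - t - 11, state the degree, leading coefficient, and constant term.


Highest power of t is 3, with coefficient 1. Constant term is -11.
Degree = 3, leading coefficient = 1, constant term = -11


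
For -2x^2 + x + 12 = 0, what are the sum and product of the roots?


For ax^2+bx+c=0: sum = -b/a, product = c/a.
a=-2, b=1, c=12
Sum = -(1)/-2 = 1/2
Product = (12)/-2 = -6


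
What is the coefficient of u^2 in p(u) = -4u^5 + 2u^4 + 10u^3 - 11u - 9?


Read off the coefficient of u^2: 0


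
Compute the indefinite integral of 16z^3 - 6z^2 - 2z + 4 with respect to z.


Reverse power rule on each term:
  ∫ 16z^3 dz = 4z^4
  ∫ -6z^2 dz = -2z^3
  ∫ -2z dz = -z^2
  ∫ 4 dz = 4z
F(z) = 4z^4 - 2z^3 - z^2 + 4z + C


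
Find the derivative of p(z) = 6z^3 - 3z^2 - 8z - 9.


Apply the power rule term by term:
  d/dz(6z^3) = 18z^2
  d/dz(-3z^2) = -6z
  d/dz(-8z) = -8
  d/dz(-9) = 0
p'(z) = 18z^2 - 6z - 8


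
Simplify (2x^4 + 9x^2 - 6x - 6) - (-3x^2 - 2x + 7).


Distribute the minus sign:
  (2x^4 + 9x^2 - 6x - 6)
- (-3x^2 - 2x + 7)
Negate second polynomial: 3x^2 + 2x - 7
Add: 2x^4 + 12x^2 - 4x - 13


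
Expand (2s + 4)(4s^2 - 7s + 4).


Distribute each term of the first polynomial:
  (2s)(4s^2 - 7s + 4) = 8s^3 - 14s^2 + 8s
  (4)(4s^2 - 7s + 4) = 16s^2 - 28s + 16
Sum: 8s^3 + 2s^2 - 20s + 16


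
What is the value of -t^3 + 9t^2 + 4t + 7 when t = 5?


Using direct substitution:
  -1 * (5)^3 = -125
  9 * (5)^2 = 225
  4 * (5)^1 = 20
  constant: 7
Sum = -125 + 225 + 20 + 7 = 127


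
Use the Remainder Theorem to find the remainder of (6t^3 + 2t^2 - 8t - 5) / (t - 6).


By the Remainder Theorem, the remainder equals p(6):
  6*(6)^3 = 1296
  2*(6)^2 = 72
  -8*(6)^1 = -48
  constant: -5
Sum: 1296 + 72 - 48 - 5 = 1315


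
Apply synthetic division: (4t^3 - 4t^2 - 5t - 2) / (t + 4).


Synthetic division with c = -4. Coefficients: 4, -4, -5, -2
Bring down 4.
  4 * -4 = -16; -16 - 4 = -20
  -20 * -4 = 80; 80 - 5 = 75
  75 * -4 = -300; -300 - 2 = -302
Quotient: 4t^2 - 20t + 75, Remainder: -302


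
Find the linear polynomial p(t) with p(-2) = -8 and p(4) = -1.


p(t) = mt + b. Using p(-2)=-8, p(4)=-1:
m = (-8 + 1)/(-2 - 4) = -7/-6 = 7/6
b = -8 - m*(-2) = -8 + 7/3 = -17/3
p(t) = (7/6)t - (17/3)


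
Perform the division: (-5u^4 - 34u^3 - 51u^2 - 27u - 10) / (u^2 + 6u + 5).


(-5u^4 - 34u^3 - 51u^2 - 27u - 10) / (u^2 + 6u + 5)
Step 1: -5u^2 * (u^2 + 6u + 5) = -5u^4 - 30u^3 - 25u^2; subtract.
Step 2: -4u * (u^2 + 6u + 5) = -4u^3 - 24u^2 - 20u; subtract.
Step 3: -2 * (u^2 + 6u + 5) = -2u^2 - 12u - 10; subtract.
Quotient: -5u^2 - 4u - 2, Remainder: 5u


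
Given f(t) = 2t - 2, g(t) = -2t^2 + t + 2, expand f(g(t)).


Substitute g(t) into f:
f(g(t)) = 2*(-2t^2 + t + 2) + (-2)
Expand and combine: -4t^2 + 2t + 2


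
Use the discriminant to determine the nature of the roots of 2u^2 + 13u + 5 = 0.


D = b^2 - 4ac = (13)^2 - 4(2)(5) = 169 - 40 = 129
Since D > 0: two distinct irrational roots


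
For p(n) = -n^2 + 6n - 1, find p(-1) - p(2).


p(-1) = -8
p(2) = 7
p(-1) - p(2) = -8 - 7 = -15


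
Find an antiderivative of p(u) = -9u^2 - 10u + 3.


Reverse power rule on each term:
  ∫ -9u^2 du = -3u^3
  ∫ -10u du = -5u^2
  ∫ 3 du = 3u
F(u) = -3u^3 - 5u^2 + 3u + C


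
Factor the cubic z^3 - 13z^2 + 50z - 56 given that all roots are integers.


Try integer roots (divisors of -56). z=4: p(4)=0.
Divide out (z - 4): quotient is z^2 - 9z + 14.
Factor the quadratic: (z - 2)(z - 7)
Result: (z - 4)(z - 2)(z - 7)


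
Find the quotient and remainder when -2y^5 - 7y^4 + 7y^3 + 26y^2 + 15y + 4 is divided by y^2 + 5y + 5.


(-2y^5 - 7y^4 + 7y^3 + 26y^2 + 15y + 4) / (y^2 + 5y + 5)
Step 1: -2y^3 * (y^2 + 5y + 5) = -2y^5 - 10y^4 - 10y^3; subtract.
Step 2: 3y^2 * (y^2 + 5y + 5) = 3y^4 + 15y^3 + 15y^2; subtract.
Step 3: 2y * (y^2 + 5y + 5) = 2y^3 + 10y^2 + 10y; subtract.
Step 4: 1 * (y^2 + 5y + 5) = y^2 + 5y + 5; subtract.
Quotient: -2y^3 + 3y^2 + 2y + 1, Remainder: -1


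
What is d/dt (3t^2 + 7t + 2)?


Apply the power rule term by term:
  d/dt(3t^2) = 6t
  d/dt(7t) = 7
  d/dt(2) = 0
p'(t) = 6t + 7


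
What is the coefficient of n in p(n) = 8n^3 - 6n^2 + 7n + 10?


Read off the coefficient of n: 7


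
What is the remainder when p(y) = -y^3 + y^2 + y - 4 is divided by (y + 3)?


By the Remainder Theorem, the remainder equals p(-3):
  -1*(-3)^3 = 27
  1*(-3)^2 = 9
  1*(-3)^1 = -3
  constant: -4
Sum: 27 + 9 - 3 - 4 = 29


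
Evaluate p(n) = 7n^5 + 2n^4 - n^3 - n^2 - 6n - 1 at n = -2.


Using direct substitution:
  7 * (-2)^5 = -224
  2 * (-2)^4 = 32
  -1 * (-2)^3 = 8
  -1 * (-2)^2 = -4
  -6 * (-2)^1 = 12
  constant: -1
Sum = -224 + 32 + 8 - 4 + 12 - 1 = -177


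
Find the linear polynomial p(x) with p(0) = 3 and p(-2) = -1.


p(x) = mx + b. Using p(0)=3, p(-2)=-1:
m = (3 + 1)/(0 + 2) = 4/2 = 2
b = 3 - m*(0) = 3 = 3
p(x) = 2x + 3


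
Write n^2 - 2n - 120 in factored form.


Roots satisfy r1 + r2 = -b/a = 2 and r1*r2 = c/a = -120.
So r1 = 12, r2 = -10.
n^2 - 2n - 120 = (n - r1)(n - r2) = (n - 12)(n + 10)


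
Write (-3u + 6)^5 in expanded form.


Expand (-3u + 6)^5 by repeated multiplication:
  (-3u + 6)^2 = 9u^2 - 36u + 36
  (-3u + 6)^3 = -27u^3 + 162u^2 - 324u + 216
  (-3u + 6)^4 = 81u^4 - 648u^3 + 1944u^2 - 2592u + 1296
= -243u^5 + 2430u^4 - 9720u^3 + 19440u^2 - 19440u + 7776


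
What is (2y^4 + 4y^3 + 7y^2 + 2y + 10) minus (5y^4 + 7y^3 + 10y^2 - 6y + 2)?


Distribute the minus sign:
  (2y^4 + 4y^3 + 7y^2 + 2y + 10)
- (5y^4 + 7y^3 + 10y^2 - 6y + 2)
Negate second polynomial: -5y^4 - 7y^3 - 10y^2 + 6y - 2
Add: -3y^4 - 3y^3 - 3y^2 + 8y + 8


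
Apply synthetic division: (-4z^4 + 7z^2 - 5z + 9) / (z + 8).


Synthetic division with c = -8. Coefficients: -4, 0, 7, -5, 9
Bring down -4.
  -4 * -8 = 32; 32 + 0 = 32
  32 * -8 = -256; -256 + 7 = -249
  -249 * -8 = 1992; 1992 - 5 = 1987
  1987 * -8 = -15896; -15896 + 9 = -15887
Quotient: -4z^3 + 32z^2 - 249z + 1987, Remainder: -15887


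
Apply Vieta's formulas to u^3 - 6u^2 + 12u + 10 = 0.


Monic cubic u^3+bu^2+cu+d=0: sum=-b, pairwise sum=c, product=-d.
b=-6, c=12, d=10
r1+r2+r3 = 6
r1r2+r1r3+r2r3 = 12
r1r2r3 = -10


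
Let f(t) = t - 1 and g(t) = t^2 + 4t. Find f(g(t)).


Substitute g(t) into f:
f(g(t)) = 1*(t^2 + 4t) + (-1)
Expand and combine: t^2 + 4t - 1


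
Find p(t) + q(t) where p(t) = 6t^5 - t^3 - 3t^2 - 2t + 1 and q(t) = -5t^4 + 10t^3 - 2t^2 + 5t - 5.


Align terms by degree and add:
  6t^5 - t^3 - 3t^2 - 2t + 1
  -5t^4 + 10t^3 - 2t^2 + 5t - 5
= 6t^5 - 5t^4 + 9t^3 - 5t^2 + 3t - 4


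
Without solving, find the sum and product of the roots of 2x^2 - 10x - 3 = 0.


For ax^2+bx+c=0: sum = -b/a, product = c/a.
a=2, b=-10, c=-3
Sum = -(-10)/2 = 5
Product = (-3)/2 = -3/2


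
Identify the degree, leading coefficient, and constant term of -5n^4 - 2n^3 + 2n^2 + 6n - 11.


Highest power of n is 4, with coefficient -5. Constant term is -11.
Degree = 4, leading coefficient = -5, constant term = -11


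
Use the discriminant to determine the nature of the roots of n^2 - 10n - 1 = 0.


D = b^2 - 4ac = (-10)^2 - 4(1)(-1) = 100 + 4 = 104
Since D > 0: two distinct irrational roots


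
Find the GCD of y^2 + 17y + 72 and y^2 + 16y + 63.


Factor each:
  y^2 + 17y + 72 = (y + 9)(y + 8)
  y^2 + 16y + 63 = (y + 9)(y + 7)
Common monic factor: y + 9


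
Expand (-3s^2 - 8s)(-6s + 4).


Distribute each term of the first polynomial:
  (-3s^2)(-6s + 4) = 18s^3 - 12s^2
  (-8s)(-6s + 4) = 48s^2 - 32s
Sum: 18s^3 + 36s^2 - 32s


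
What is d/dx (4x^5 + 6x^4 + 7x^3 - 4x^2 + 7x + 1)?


Apply the power rule term by term:
  d/dx(4x^5) = 20x^4
  d/dx(6x^4) = 24x^3
  d/dx(7x^3) = 21x^2
  d/dx(-4x^2) = -8x
  d/dx(7x) = 7
  d/dx(1) = 0
p'(x) = 20x^4 + 24x^3 + 21x^2 - 8x + 7


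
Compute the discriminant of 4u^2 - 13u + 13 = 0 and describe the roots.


D = b^2 - 4ac = (-13)^2 - 4(4)(13) = 169 - 208 = -39
Since D < 0: two complex conjugate roots (no real roots)


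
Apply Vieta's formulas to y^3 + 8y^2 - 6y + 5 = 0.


Monic cubic y^3+by^2+cy+d=0: sum=-b, pairwise sum=c, product=-d.
b=8, c=-6, d=5
r1+r2+r3 = -8
r1r2+r1r3+r2r3 = -6
r1r2r3 = -5


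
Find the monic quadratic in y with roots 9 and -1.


p(y) = (y - 9)(y + 1)
Expand: y^2 - 8y - 9


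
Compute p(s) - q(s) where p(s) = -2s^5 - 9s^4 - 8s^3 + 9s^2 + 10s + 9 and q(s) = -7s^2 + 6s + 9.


Distribute the minus sign:
  (-2s^5 - 9s^4 - 8s^3 + 9s^2 + 10s + 9)
- (-7s^2 + 6s + 9)
Negate second polynomial: 7s^2 - 6s - 9
Add: -2s^5 - 9s^4 - 8s^3 + 16s^2 + 4s


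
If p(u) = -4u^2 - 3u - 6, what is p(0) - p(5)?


p(0) = -6
p(5) = -121
p(0) - p(5) = -6 + 121 = 115


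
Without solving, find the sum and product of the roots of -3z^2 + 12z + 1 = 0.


For az^2+bz+c=0: sum = -b/a, product = c/a.
a=-3, b=12, c=1
Sum = -(12)/-3 = 4
Product = (1)/-3 = -1/3


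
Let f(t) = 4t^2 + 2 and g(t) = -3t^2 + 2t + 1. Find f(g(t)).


Substitute g(t) into f:
f(g(t)) = 4*(-3t^2 + 2t + 1)^2 + 2
(-3t^2 + 2t + 1)^2 = 9t^4 - 12t^3 - 2t^2 + 4t + 1
Expand and combine: 36t^4 - 48t^3 - 8t^2 + 16t + 6


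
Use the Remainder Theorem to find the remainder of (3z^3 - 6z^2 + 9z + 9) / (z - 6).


By the Remainder Theorem, the remainder equals p(6):
  3*(6)^3 = 648
  -6*(6)^2 = -216
  9*(6)^1 = 54
  constant: 9
Sum: 648 - 216 + 54 + 9 = 495


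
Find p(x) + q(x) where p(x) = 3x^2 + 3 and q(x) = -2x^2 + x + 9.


Align terms by degree and add:
  3x^2 + 3
  -2x^2 + x + 9
= x^2 + x + 12


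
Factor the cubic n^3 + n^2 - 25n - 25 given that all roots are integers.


Try integer roots (divisors of -25). n=5: p(5)=0.
Divide out (n - 5): quotient is n^2 + 6n + 5.
Factor the quadratic: (n + 1)(n + 5)
Result: (n - 5)(n + 1)(n + 5)


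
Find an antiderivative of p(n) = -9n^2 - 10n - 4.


Reverse power rule on each term:
  ∫ -9n^2 dn = -3n^3
  ∫ -10n dn = -5n^2
  ∫ -4 dn = -4n
F(n) = -3n^3 - 5n^2 - 4n + C


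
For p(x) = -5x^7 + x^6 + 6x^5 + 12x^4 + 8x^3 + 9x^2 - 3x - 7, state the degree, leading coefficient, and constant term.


Highest power of x is 7, with coefficient -5. Constant term is -7.
Degree = 7, leading coefficient = -5, constant term = -7


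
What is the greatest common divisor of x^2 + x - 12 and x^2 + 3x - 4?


Factor each:
  x^2 + x - 12 = (x + 4)(x - 3)
  x^2 + 3x - 4 = (x + 4)(x - 1)
Common monic factor: x + 4


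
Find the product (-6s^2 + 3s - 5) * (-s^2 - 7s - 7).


Distribute each term of the first polynomial:
  (-6s^2)(-s^2 - 7s - 7) = 6s^4 + 42s^3 + 42s^2
  (3s)(-s^2 - 7s - 7) = -3s^3 - 21s^2 - 21s
  (-5)(-s^2 - 7s - 7) = 5s^2 + 35s + 35
Sum: 6s^4 + 39s^3 + 26s^2 + 14s + 35


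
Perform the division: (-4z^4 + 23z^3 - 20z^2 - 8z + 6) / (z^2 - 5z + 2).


(-4z^4 + 23z^3 - 20z^2 - 8z + 6) / (z^2 - 5z + 2)
Step 1: -4z^2 * (z^2 - 5z + 2) = -4z^4 + 20z^3 - 8z^2; subtract.
Step 2: 3z * (z^2 - 5z + 2) = 3z^3 - 15z^2 + 6z; subtract.
Step 3: 3 * (z^2 - 5z + 2) = 3z^2 - 15z + 6; subtract.
Quotient: -4z^2 + 3z + 3, Remainder: z


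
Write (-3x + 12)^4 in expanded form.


Expand (-3x + 12)^4 by repeated multiplication:
  (-3x + 12)^2 = 9x^2 - 72x + 144
  (-3x + 12)^3 = -27x^3 + 324x^2 - 1296x + 1728
= 81x^4 - 1296x^3 + 7776x^2 - 20736x + 20736


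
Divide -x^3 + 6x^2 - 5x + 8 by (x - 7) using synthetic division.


Synthetic division with c = 7. Coefficients: -1, 6, -5, 8
Bring down -1.
  -1 * 7 = -7; -7 + 6 = -1
  -1 * 7 = -7; -7 - 5 = -12
  -12 * 7 = -84; -84 + 8 = -76
Quotient: -x^2 - x - 12, Remainder: -76


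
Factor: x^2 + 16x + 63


Roots satisfy r1 + r2 = -b/a = -16 and r1*r2 = c/a = 63.
So r1 = -9, r2 = -7.
x^2 + 16x + 63 = (x - r1)(x - r2) = (x + 9)(x + 7)


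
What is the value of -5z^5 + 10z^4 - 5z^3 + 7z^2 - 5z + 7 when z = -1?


Using direct substitution:
  -5 * (-1)^5 = 5
  10 * (-1)^4 = 10
  -5 * (-1)^3 = 5
  7 * (-1)^2 = 7
  -5 * (-1)^1 = 5
  constant: 7
Sum = 5 + 10 + 5 + 7 + 5 + 7 = 39


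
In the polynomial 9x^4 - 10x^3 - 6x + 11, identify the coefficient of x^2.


Read off the coefficient of x^2: 0


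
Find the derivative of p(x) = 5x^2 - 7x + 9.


Apply the power rule term by term:
  d/dx(5x^2) = 10x
  d/dx(-7x) = -7
  d/dx(9) = 0
p'(x) = 10x - 7


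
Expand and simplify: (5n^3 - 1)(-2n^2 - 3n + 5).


Distribute each term of the first polynomial:
  (5n^3)(-2n^2 - 3n + 5) = -10n^5 - 15n^4 + 25n^3
  (-1)(-2n^2 - 3n + 5) = 2n^2 + 3n - 5
Sum: -10n^5 - 15n^4 + 25n^3 + 2n^2 + 3n - 5


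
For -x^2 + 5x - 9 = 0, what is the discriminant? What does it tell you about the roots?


D = b^2 - 4ac = (5)^2 - 4(-1)(-9) = 25 - 36 = -11
Since D < 0: two complex conjugate roots (no real roots)


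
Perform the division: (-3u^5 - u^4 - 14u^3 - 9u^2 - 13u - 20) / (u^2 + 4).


(-3u^5 - u^4 - 14u^3 - 9u^2 - 13u - 20) / (u^2 + 4)
Step 1: -3u^3 * (u^2 + 4) = -3u^5 - 12u^3; subtract.
Step 2: -u^2 * (u^2 + 4) = -u^4 - 4u^2; subtract.
Step 3: -2u * (u^2 + 4) = -2u^3 - 8u; subtract.
Step 4: -5 * (u^2 + 4) = -5u^2 - 20; subtract.
Quotient: -3u^3 - u^2 - 2u - 5, Remainder: -5u


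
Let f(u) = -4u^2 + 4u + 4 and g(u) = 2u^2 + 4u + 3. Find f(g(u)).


Substitute g(u) into f:
f(g(u)) = -4*(2u^2 + 4u + 3)^2 + 4*(2u^2 + 4u + 3) + 4
(2u^2 + 4u + 3)^2 = 4u^4 + 16u^3 + 28u^2 + 24u + 9
Expand and combine: -16u^4 - 64u^3 - 104u^2 - 80u - 20


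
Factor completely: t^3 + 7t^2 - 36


Try integer roots (divisors of -36). t=-3: p(-3)=0.
Divide out (t + 3): quotient is t^2 + 4t - 12.
Factor the quadratic: (t - 2)(t + 6)
Result: (t + 3)(t - 2)(t + 6)


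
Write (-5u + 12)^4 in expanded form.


Expand (-5u + 12)^4 by repeated multiplication:
  (-5u + 12)^2 = 25u^2 - 120u + 144
  (-5u + 12)^3 = -125u^3 + 900u^2 - 2160u + 1728
= 625u^4 - 6000u^3 + 21600u^2 - 34560u + 20736


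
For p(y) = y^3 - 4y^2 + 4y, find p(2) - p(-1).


p(2) = 0
p(-1) = -9
p(2) - p(-1) = 0 + 9 = 9


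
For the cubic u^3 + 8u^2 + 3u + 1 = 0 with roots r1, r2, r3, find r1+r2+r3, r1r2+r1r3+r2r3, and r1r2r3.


Monic cubic u^3+bu^2+cu+d=0: sum=-b, pairwise sum=c, product=-d.
b=8, c=3, d=1
r1+r2+r3 = -8
r1r2+r1r3+r2r3 = 3
r1r2r3 = -1


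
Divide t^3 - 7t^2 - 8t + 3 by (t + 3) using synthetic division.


Synthetic division with c = -3. Coefficients: 1, -7, -8, 3
Bring down 1.
  1 * -3 = -3; -3 - 7 = -10
  -10 * -3 = 30; 30 - 8 = 22
  22 * -3 = -66; -66 + 3 = -63
Quotient: t^2 - 10t + 22, Remainder: -63


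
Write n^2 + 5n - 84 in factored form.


Roots satisfy r1 + r2 = -b/a = -5 and r1*r2 = c/a = -84.
So r1 = 7, r2 = -12.
n^2 + 5n - 84 = (n - r1)(n - r2) = (n - 7)(n + 12)


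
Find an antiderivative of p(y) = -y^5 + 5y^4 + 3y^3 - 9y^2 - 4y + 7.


Reverse power rule on each term:
  ∫ -y^5 dy = -(1/6)y^6
  ∫ 5y^4 dy = y^5
  ∫ 3y^3 dy = (3/4)y^4
  ∫ -9y^2 dy = -3y^3
  ∫ -4y dy = -2y^2
  ∫ 7 dy = 7y
F(y) = -(1/6)y^6 + y^5 + (3/4)y^4 - 3y^3 - 2y^2 + 7y + C


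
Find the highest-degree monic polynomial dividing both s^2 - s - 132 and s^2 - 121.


Factor each:
  s^2 - s - 132 = (s + 11)(s - 12)
  s^2 - 121 = (s + 11)(s - 11)
Common monic factor: s + 11


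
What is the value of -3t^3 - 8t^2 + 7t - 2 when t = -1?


Using direct substitution:
  -3 * (-1)^3 = 3
  -8 * (-1)^2 = -8
  7 * (-1)^1 = -7
  constant: -2
Sum = 3 - 8 - 7 - 2 = -14


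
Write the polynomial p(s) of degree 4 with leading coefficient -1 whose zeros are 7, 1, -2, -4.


p(s) = -(s - 7)(s - 1)(s + 2)(s + 4)
Expand: -s^4 + 2s^3 + 33s^2 + 22s - 56


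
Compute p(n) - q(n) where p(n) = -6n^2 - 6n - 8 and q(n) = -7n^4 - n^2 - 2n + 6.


Distribute the minus sign:
  (-6n^2 - 6n - 8)
- (-7n^4 - n^2 - 2n + 6)
Negate second polynomial: 7n^4 + n^2 + 2n - 6
Add: 7n^4 - 5n^2 - 4n - 14


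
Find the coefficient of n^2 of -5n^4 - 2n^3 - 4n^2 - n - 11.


Read off the coefficient of n^2: -4


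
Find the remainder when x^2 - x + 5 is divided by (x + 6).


By the Remainder Theorem, the remainder equals p(-6):
  1*(-6)^2 = 36
  -1*(-6)^1 = 6
  constant: 5
Sum: 36 + 6 + 5 = 47


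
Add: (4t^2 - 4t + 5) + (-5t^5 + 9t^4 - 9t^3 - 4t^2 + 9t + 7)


Align terms by degree and add:
  4t^2 - 4t + 5
  -5t^5 + 9t^4 - 9t^3 - 4t^2 + 9t + 7
= -5t^5 + 9t^4 - 9t^3 + 5t + 12


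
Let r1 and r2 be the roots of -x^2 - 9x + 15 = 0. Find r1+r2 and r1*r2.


For ax^2+bx+c=0: sum = -b/a, product = c/a.
a=-1, b=-9, c=15
Sum = -(-9)/-1 = -9
Product = (15)/-1 = -15


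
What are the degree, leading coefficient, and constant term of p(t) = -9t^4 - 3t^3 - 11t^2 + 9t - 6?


Highest power of t is 4, with coefficient -9. Constant term is -6.
Degree = 4, leading coefficient = -9, constant term = -6


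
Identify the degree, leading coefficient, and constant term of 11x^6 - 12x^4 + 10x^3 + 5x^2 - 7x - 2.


Highest power of x is 6, with coefficient 11. Constant term is -2.
Degree = 6, leading coefficient = 11, constant term = -2


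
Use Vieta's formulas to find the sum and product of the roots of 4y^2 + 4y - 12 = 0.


For ay^2+by+c=0: sum = -b/a, product = c/a.
a=4, b=4, c=-12
Sum = -(4)/4 = -1
Product = (-12)/4 = -3


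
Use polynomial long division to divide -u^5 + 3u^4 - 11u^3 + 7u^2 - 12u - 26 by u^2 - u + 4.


(-u^5 + 3u^4 - 11u^3 + 7u^2 - 12u - 26) / (u^2 - u + 4)
Step 1: -u^3 * (u^2 - u + 4) = -u^5 + u^4 - 4u^3; subtract.
Step 2: 2u^2 * (u^2 - u + 4) = 2u^4 - 2u^3 + 8u^2; subtract.
Step 3: -5u * (u^2 - u + 4) = -5u^3 + 5u^2 - 20u; subtract.
Step 4: -6 * (u^2 - u + 4) = -6u^2 + 6u - 24; subtract.
Quotient: -u^3 + 2u^2 - 5u - 6, Remainder: 2u - 2


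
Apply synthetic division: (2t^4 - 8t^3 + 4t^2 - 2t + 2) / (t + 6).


Synthetic division with c = -6. Coefficients: 2, -8, 4, -2, 2
Bring down 2.
  2 * -6 = -12; -12 - 8 = -20
  -20 * -6 = 120; 120 + 4 = 124
  124 * -6 = -744; -744 - 2 = -746
  -746 * -6 = 4476; 4476 + 2 = 4478
Quotient: 2t^3 - 20t^2 + 124t - 746, Remainder: 4478


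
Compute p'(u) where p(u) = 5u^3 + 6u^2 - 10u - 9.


Apply the power rule term by term:
  d/du(5u^3) = 15u^2
  d/du(6u^2) = 12u
  d/du(-10u) = -10
  d/du(-9) = 0
p'(u) = 15u^2 + 12u - 10


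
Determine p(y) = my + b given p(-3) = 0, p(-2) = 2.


p(y) = my + b. Using p(-3)=0, p(-2)=2:
m = (0 - 2)/(-3 + 2) = -2/-1 = 2
b = 0 - m*(-3) = 0 + 6 = 6
p(y) = 2y + 6


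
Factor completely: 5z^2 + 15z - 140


Roots satisfy r1 + r2 = -b/a = -3 and r1*r2 = c/a = -28.
So r1 = 4, r2 = -7.
5z^2 + 15z - 140 = 5(z - r1)(z - r2) = 5(z - 4)(z + 7)


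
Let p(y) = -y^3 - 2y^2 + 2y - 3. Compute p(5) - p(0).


p(5) = -168
p(0) = -3
p(5) - p(0) = -168 + 3 = -165


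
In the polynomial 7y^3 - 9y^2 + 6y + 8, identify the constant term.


Read off the constant term: 8


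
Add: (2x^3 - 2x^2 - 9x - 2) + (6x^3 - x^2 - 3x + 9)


Align terms by degree and add:
  2x^3 - 2x^2 - 9x - 2
+ 6x^3 - x^2 - 3x + 9
= 8x^3 - 3x^2 - 12x + 7


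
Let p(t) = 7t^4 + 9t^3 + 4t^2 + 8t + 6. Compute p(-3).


Using direct substitution:
  7 * (-3)^4 = 567
  9 * (-3)^3 = -243
  4 * (-3)^2 = 36
  8 * (-3)^1 = -24
  constant: 6
Sum = 567 - 243 + 36 - 24 + 6 = 342


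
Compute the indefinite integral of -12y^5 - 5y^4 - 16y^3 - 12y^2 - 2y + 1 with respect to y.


Reverse power rule on each term:
  ∫ -12y^5 dy = -2y^6
  ∫ -5y^4 dy = -y^5
  ∫ -16y^3 dy = -4y^4
  ∫ -12y^2 dy = -4y^3
  ∫ -2y dy = -y^2
  ∫ 1 dy = y
F(y) = -2y^6 - y^5 - 4y^4 - 4y^3 - y^2 + y + C


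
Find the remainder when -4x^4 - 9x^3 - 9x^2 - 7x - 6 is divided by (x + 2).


By the Remainder Theorem, the remainder equals p(-2):
  -4*(-2)^4 = -64
  -9*(-2)^3 = 72
  -9*(-2)^2 = -36
  -7*(-2)^1 = 14
  constant: -6
Sum: -64 + 72 - 36 + 14 - 6 = -20


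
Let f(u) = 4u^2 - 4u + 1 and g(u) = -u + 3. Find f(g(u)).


Substitute g(u) into f:
f(g(u)) = 4*(-u + 3)^2 + (-4)*(-u + 3) + 1
(-u + 3)^2 = u^2 - 6u + 9
Expand and combine: 4u^2 - 20u + 25


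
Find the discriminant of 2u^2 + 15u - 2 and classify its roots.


D = b^2 - 4ac = (15)^2 - 4(2)(-2) = 225 + 16 = 241
Since D > 0: two distinct irrational roots


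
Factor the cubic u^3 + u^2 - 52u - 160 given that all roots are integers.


Try integer roots (divisors of -160). u=-5: p(-5)=0.
Divide out (u + 5): quotient is u^2 - 4u - 32.
Factor the quadratic: (u - 8)(u + 4)
Result: (u + 5)(u - 8)(u + 4)


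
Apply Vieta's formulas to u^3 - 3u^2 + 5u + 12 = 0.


Monic cubic u^3+bu^2+cu+d=0: sum=-b, pairwise sum=c, product=-d.
b=-3, c=5, d=12
r1+r2+r3 = 3
r1r2+r1r3+r2r3 = 5
r1r2r3 = -12


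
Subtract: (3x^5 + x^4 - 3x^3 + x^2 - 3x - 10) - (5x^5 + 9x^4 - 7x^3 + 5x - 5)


Distribute the minus sign:
  (3x^5 + x^4 - 3x^3 + x^2 - 3x - 10)
- (5x^5 + 9x^4 - 7x^3 + 5x - 5)
Negate second polynomial: -5x^5 - 9x^4 + 7x^3 - 5x + 5
Add: -2x^5 - 8x^4 + 4x^3 + x^2 - 8x - 5


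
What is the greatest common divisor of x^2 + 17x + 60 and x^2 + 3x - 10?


Factor each:
  x^2 + 17x + 60 = (x + 5)(x + 12)
  x^2 + 3x - 10 = (x + 5)(x - 2)
Common monic factor: x + 5


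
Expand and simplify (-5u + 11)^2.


Expand (-5u + 11)^2 by repeated multiplication:
= 25u^2 - 110u + 121


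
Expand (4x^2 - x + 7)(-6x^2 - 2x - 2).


Distribute each term of the first polynomial:
  (4x^2)(-6x^2 - 2x - 2) = -24x^4 - 8x^3 - 8x^2
  (-x)(-6x^2 - 2x - 2) = 6x^3 + 2x^2 + 2x
  (7)(-6x^2 - 2x - 2) = -42x^2 - 14x - 14
Sum: -24x^4 - 2x^3 - 48x^2 - 12x - 14


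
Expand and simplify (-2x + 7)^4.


Expand (-2x + 7)^4 by repeated multiplication:
  (-2x + 7)^2 = 4x^2 - 28x + 49
  (-2x + 7)^3 = -8x^3 + 84x^2 - 294x + 343
= 16x^4 - 224x^3 + 1176x^2 - 2744x + 2401


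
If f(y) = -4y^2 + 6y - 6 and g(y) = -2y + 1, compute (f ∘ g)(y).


Substitute g(y) into f:
f(g(y)) = -4*(-2y + 1)^2 + 6*(-2y + 1) + (-6)
(-2y + 1)^2 = 4y^2 - 4y + 1
Expand and combine: -16y^2 + 4y - 4


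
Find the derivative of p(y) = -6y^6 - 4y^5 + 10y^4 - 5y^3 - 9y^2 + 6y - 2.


Apply the power rule term by term:
  d/dy(-6y^6) = -36y^5
  d/dy(-4y^5) = -20y^4
  d/dy(10y^4) = 40y^3
  d/dy(-5y^3) = -15y^2
  d/dy(-9y^2) = -18y
  d/dy(6y) = 6
  d/dy(-2) = 0
p'(y) = -36y^5 - 20y^4 + 40y^3 - 15y^2 - 18y + 6


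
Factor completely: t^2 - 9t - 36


Roots satisfy r1 + r2 = -b/a = 9 and r1*r2 = c/a = -36.
So r1 = 12, r2 = -3.
t^2 - 9t - 36 = (t - r1)(t - r2) = (t - 12)(t + 3)


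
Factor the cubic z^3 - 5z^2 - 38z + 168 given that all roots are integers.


Try integer roots (divisors of 168). z=-6: p(-6)=0.
Divide out (z + 6): quotient is z^2 - 11z + 28.
Factor the quadratic: (z - 7)(z - 4)
Result: (z + 6)(z - 7)(z - 4)


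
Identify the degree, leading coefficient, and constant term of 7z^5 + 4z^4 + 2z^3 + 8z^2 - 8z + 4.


Highest power of z is 5, with coefficient 7. Constant term is 4.
Degree = 5, leading coefficient = 7, constant term = 4


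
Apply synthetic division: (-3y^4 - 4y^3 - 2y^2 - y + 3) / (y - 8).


Synthetic division with c = 8. Coefficients: -3, -4, -2, -1, 3
Bring down -3.
  -3 * 8 = -24; -24 - 4 = -28
  -28 * 8 = -224; -224 - 2 = -226
  -226 * 8 = -1808; -1808 - 1 = -1809
  -1809 * 8 = -14472; -14472 + 3 = -14469
Quotient: -3y^3 - 28y^2 - 226y - 1809, Remainder: -14469


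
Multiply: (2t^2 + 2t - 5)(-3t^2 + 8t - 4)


Distribute each term of the first polynomial:
  (2t^2)(-3t^2 + 8t - 4) = -6t^4 + 16t^3 - 8t^2
  (2t)(-3t^2 + 8t - 4) = -6t^3 + 16t^2 - 8t
  (-5)(-3t^2 + 8t - 4) = 15t^2 - 40t + 20
Sum: -6t^4 + 10t^3 + 23t^2 - 48t + 20


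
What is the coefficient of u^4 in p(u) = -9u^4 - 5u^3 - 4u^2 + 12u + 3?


Read off the coefficient of u^4: -9


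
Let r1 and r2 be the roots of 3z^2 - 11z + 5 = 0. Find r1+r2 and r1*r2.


For az^2+bz+c=0: sum = -b/a, product = c/a.
a=3, b=-11, c=5
Sum = -(-11)/3 = 11/3
Product = (5)/3 = 5/3


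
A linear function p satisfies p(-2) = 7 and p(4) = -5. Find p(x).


p(x) = mx + b. Using p(-2)=7, p(4)=-5:
m = (7 + 5)/(-2 - 4) = 12/-6 = -2
b = 7 - m*(-2) = 7 - 4 = 3
p(x) = -2x + 3


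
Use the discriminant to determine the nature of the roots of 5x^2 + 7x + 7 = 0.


D = b^2 - 4ac = (7)^2 - 4(5)(7) = 49 - 140 = -91
Since D < 0: two complex conjugate roots (no real roots)


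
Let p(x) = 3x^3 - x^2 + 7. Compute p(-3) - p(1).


p(-3) = -83
p(1) = 9
p(-3) - p(1) = -83 - 9 = -92


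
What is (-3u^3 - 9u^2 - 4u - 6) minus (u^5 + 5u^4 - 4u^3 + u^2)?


Distribute the minus sign:
  (-3u^3 - 9u^2 - 4u - 6)
- (u^5 + 5u^4 - 4u^3 + u^2)
Negate second polynomial: -u^5 - 5u^4 + 4u^3 - u^2
Add: -u^5 - 5u^4 + u^3 - 10u^2 - 4u - 6


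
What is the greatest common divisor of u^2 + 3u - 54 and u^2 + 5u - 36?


Factor each:
  u^2 + 3u - 54 = (u + 9)(u - 6)
  u^2 + 5u - 36 = (u + 9)(u - 4)
Common monic factor: u + 9


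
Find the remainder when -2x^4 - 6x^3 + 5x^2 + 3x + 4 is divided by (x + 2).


By the Remainder Theorem, the remainder equals p(-2):
  -2*(-2)^4 = -32
  -6*(-2)^3 = 48
  5*(-2)^2 = 20
  3*(-2)^1 = -6
  constant: 4
Sum: -32 + 48 + 20 - 6 + 4 = 34


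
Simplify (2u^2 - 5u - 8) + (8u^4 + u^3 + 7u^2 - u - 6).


Align terms by degree and add:
  2u^2 - 5u - 8
+ 8u^4 + u^3 + 7u^2 - u - 6
= 8u^4 + u^3 + 9u^2 - 6u - 14


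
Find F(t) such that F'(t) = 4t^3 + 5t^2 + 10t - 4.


Reverse power rule on each term:
  ∫ 4t^3 dt = t^4
  ∫ 5t^2 dt = (5/3)t^3
  ∫ 10t dt = 5t^2
  ∫ -4 dt = -4t
F(t) = t^4 + (5/3)t^3 + 5t^2 - 4t + C


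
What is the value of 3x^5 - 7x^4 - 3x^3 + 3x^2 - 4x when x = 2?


Using direct substitution:
  3 * (2)^5 = 96
  -7 * (2)^4 = -112
  -3 * (2)^3 = -24
  3 * (2)^2 = 12
  -4 * (2)^1 = -8
  constant: 0
Sum = 96 - 112 - 24 + 12 - 8 + 0 = -36


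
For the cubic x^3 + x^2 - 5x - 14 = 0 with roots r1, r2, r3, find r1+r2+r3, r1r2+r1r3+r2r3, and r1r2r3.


Monic cubic x^3+bx^2+cx+d=0: sum=-b, pairwise sum=c, product=-d.
b=1, c=-5, d=-14
r1+r2+r3 = -1
r1r2+r1r3+r2r3 = -5
r1r2r3 = 14


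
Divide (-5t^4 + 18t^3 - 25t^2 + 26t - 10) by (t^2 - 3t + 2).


(-5t^4 + 18t^3 - 25t^2 + 26t - 10) / (t^2 - 3t + 2)
Step 1: -5t^2 * (t^2 - 3t + 2) = -5t^4 + 15t^3 - 10t^2; subtract.
Step 2: 3t * (t^2 - 3t + 2) = 3t^3 - 9t^2 + 6t; subtract.
Step 3: -6 * (t^2 - 3t + 2) = -6t^2 + 18t - 12; subtract.
Quotient: -5t^2 + 3t - 6, Remainder: 2t + 2


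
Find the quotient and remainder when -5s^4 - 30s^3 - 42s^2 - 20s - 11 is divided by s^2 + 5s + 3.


(-5s^4 - 30s^3 - 42s^2 - 20s - 11) / (s^2 + 5s + 3)
Step 1: -5s^2 * (s^2 + 5s + 3) = -5s^4 - 25s^3 - 15s^2; subtract.
Step 2: -5s * (s^2 + 5s + 3) = -5s^3 - 25s^2 - 15s; subtract.
Step 3: -2 * (s^2 + 5s + 3) = -2s^2 - 10s - 6; subtract.
Quotient: -5s^2 - 5s - 2, Remainder: 5s - 5


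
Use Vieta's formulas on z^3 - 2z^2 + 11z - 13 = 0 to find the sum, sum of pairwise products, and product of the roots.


Monic cubic z^3+bz^2+cz+d=0: sum=-b, pairwise sum=c, product=-d.
b=-2, c=11, d=-13
r1+r2+r3 = 2
r1r2+r1r3+r2r3 = 11
r1r2r3 = 13


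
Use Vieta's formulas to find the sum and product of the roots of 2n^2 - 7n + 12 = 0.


For an^2+bn+c=0: sum = -b/a, product = c/a.
a=2, b=-7, c=12
Sum = -(-7)/2 = 7/2
Product = (12)/2 = 6


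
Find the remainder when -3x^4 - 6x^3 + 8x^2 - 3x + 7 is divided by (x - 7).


By the Remainder Theorem, the remainder equals p(7):
  -3*(7)^4 = -7203
  -6*(7)^3 = -2058
  8*(7)^2 = 392
  -3*(7)^1 = -21
  constant: 7
Sum: -7203 - 2058 + 392 - 21 + 7 = -8883


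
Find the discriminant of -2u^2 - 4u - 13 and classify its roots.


D = b^2 - 4ac = (-4)^2 - 4(-2)(-13) = 16 - 104 = -88
Since D < 0: two complex conjugate roots (no real roots)


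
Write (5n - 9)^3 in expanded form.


Expand (5n - 9)^3 by repeated multiplication:
  (5n - 9)^2 = 25n^2 - 90n + 81
= 125n^3 - 675n^2 + 1215n - 729


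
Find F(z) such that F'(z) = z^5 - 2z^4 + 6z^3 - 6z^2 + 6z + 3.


Reverse power rule on each term:
  ∫ z^5 dz = (1/6)z^6
  ∫ -2z^4 dz = -(2/5)z^5
  ∫ 6z^3 dz = (3/2)z^4
  ∫ -6z^2 dz = -2z^3
  ∫ 6z dz = 3z^2
  ∫ 3 dz = 3z
F(z) = (1/6)z^6 - (2/5)z^5 + (3/2)z^4 - 2z^3 + 3z^2 + 3z + C


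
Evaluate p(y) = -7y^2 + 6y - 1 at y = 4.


Using direct substitution:
  -7 * (4)^2 = -112
  6 * (4)^1 = 24
  constant: -1
Sum = -112 + 24 - 1 = -89


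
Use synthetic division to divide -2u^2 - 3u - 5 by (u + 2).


Synthetic division with c = -2. Coefficients: -2, -3, -5
Bring down -2.
  -2 * -2 = 4; 4 - 3 = 1
  1 * -2 = -2; -2 - 5 = -7
Quotient: -2u + 1, Remainder: -7


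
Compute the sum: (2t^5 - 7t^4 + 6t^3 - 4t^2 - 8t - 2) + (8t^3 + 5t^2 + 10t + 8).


Align terms by degree and add:
  2t^5 - 7t^4 + 6t^3 - 4t^2 - 8t - 2
+ 8t^3 + 5t^2 + 10t + 8
= 2t^5 - 7t^4 + 14t^3 + t^2 + 2t + 6


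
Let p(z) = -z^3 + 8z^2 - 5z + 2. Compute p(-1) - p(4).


p(-1) = 16
p(4) = 46
p(-1) - p(4) = 16 - 46 = -30


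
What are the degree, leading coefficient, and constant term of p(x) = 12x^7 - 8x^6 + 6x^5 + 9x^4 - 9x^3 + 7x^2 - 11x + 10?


Highest power of x is 7, with coefficient 12. Constant term is 10.
Degree = 7, leading coefficient = 12, constant term = 10


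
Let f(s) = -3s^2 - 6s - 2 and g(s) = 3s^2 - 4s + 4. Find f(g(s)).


Substitute g(s) into f:
f(g(s)) = -3*(3s^2 - 4s + 4)^2 + (-6)*(3s^2 - 4s + 4) + (-2)
(3s^2 - 4s + 4)^2 = 9s^4 - 24s^3 + 40s^2 - 32s + 16
Expand and combine: -27s^4 + 72s^3 - 138s^2 + 120s - 74
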